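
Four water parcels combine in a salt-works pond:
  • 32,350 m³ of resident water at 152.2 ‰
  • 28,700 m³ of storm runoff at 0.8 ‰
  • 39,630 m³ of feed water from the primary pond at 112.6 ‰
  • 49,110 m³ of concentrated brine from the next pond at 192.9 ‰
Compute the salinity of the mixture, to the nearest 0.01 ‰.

Mass of salt is conserved:
salt = 32,350×152.2 + 28,700×0.8 + 39,630×112.6 + 49,110×192.9 = 4,923,670 + 22,960 + 4,462,338 + 9,473,319 = 18,882,287
volume = 32,350 + 28,700 + 39,630 + 49,110 = 149,790 m³
S = 18,882,287 / 149,790 = 126.0584 ‰

126.06 ‰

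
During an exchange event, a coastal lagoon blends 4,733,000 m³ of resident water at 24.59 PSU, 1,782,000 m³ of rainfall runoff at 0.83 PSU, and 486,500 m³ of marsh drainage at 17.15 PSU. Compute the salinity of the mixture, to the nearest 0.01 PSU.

Weighted by volume,
salt = 4,733,000×24.59 + 1,782,000×0.83 + 486,500×17.15 = 116,384,470 + 1,479,060 + 8,343,475 = 126,207,005
volume = 4,733,000 + 1,782,000 + 486,500 = 7,001,500 m³
S = 126,207,005 / 7,001,500 = 18.0257 PSU

18.03 PSU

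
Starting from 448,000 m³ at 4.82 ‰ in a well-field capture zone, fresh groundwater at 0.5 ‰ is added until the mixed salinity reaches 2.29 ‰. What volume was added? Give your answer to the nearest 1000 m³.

633000 m³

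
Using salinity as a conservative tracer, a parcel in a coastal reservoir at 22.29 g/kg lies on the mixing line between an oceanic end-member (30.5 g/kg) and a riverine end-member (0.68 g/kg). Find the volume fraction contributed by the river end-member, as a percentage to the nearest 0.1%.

Let f be the freshwater fraction. Salt balance per unit volume:
f×0.68 + (1−f)×30.5 = 22.29
f = (30.5 − 22.29) / (30.5 − 0.68) = 8.21/29.82 = 0.2753

27.5%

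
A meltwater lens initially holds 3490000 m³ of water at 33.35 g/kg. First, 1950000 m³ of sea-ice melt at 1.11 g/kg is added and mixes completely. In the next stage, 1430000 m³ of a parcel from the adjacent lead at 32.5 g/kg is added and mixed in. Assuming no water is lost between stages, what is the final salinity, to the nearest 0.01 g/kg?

24.02 g/kg

By conservation of dissolved salt,
Initial salt = 3,490,000×33.35 = 116,391,500
After stage 1: salt = 116,391,500 + 1,950,000×1.11 = 118,556,000; volume = 5,440,000 m³; S = 21.793 g/kg
After stage 2: salt = 118,556,000 + 1,430,000×32.5 = 165,031,000; volume = 6,870,000 m³
S = 165,031,000 / 6,870,000 = 24.022 g/kg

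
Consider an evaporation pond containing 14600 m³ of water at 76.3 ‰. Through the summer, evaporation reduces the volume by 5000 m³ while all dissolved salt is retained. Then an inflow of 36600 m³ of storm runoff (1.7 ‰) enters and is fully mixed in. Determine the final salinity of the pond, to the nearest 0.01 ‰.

After evaporation: salt = 14,600×76.3 = 1,113,980; volume = 14,600 − 5,000 = 9,600 m³
After mixing: salt = 1,113,980 + 36,600×1.7 = 1,176,200; volume = 9,600 + 36,600 = 46,200 m³
S = 1,176,200 / 46,200 = 25.4589 ‰

25.46 ‰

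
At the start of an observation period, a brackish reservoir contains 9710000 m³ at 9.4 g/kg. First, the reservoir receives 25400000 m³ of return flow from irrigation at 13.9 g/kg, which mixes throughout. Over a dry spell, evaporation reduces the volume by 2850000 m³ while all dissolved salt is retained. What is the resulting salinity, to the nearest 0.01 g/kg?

After mixing: salt = 9,710,000×9.4 + 25,400,000×13.9 = 444,334,000; volume = 35,110,000 m³
After evaporation: salt unchanged = 444,334,000; volume = 35,110,000 − 2,850,000 = 32,260,000 m³
S = 444,334,000 / 32,260,000 = 13.7735 g/kg

13.77 g/kg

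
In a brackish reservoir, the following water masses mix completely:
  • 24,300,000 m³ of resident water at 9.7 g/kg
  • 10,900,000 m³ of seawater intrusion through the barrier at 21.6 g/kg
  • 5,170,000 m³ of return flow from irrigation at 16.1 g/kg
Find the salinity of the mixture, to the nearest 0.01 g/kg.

Total salt / total volume:
salt = 24,300,000×9.7 + 10,900,000×21.6 + 5,170,000×16.1 = 235,710,000 + 235,440,000 + 83,237,000 = 554,387,000
volume = 24,300,000 + 10,900,000 + 5,170,000 = 40,370,000 m³
S = 554,387,000 / 40,370,000 = 13.7326 g/kg

13.73 g/kg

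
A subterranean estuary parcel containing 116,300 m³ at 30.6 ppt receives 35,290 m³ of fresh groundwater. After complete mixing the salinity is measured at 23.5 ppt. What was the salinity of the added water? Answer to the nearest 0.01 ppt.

0.10 ppt

Salt balance: 116,300×30.6 + 35,290×S = 151,590×23.5
3,558,780 + 35,290·S = 3,562,365
S = (3,562,365 − 3,558,780) / 35,290 = 0.1016 ppt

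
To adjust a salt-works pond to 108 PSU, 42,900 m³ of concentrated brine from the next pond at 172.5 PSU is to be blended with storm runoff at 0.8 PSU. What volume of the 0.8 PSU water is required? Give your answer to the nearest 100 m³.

Salt balance: 42,900×172.5 + V×0.8 = (42,900+V)×108
7,400,250 + 0.8V = 4,633,200 + 108V
2,767,050 = 107.2V
V = 25,812.03 m³

25800 m³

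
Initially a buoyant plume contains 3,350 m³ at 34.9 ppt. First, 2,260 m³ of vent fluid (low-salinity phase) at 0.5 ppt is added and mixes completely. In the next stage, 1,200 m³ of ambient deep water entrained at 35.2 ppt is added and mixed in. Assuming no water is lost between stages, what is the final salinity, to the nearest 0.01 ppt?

23.54 ppt

Salt balance:
Initial salt = 3,350×34.9 = 116,915
After stage 1: salt = 116,915 + 2,260×0.5 = 118,045; volume = 5,610 m³; S = 21.042 ppt
After stage 2: salt = 118,045 + 1,200×35.2 = 160,285; volume = 6,810 m³
S = 160,285 / 6,810 = 23.5367 ppt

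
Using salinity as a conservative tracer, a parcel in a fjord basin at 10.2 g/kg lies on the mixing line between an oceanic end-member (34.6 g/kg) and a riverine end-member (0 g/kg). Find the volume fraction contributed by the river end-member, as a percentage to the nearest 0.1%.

70.5%

Let f be the freshwater fraction. Salt balance per unit volume:
f×0 + (1−f)×34.6 = 10.2
f = (34.6 − 10.2) / (34.6 − 0) = 24.4/34.6 = 0.7052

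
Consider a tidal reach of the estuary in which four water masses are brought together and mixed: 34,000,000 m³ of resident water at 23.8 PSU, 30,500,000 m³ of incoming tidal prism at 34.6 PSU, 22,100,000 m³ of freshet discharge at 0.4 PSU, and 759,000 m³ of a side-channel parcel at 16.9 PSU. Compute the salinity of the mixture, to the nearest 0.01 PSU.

21.59 PSU

Weighted by volume,
salt = 34,000,000×23.8 + 30,500,000×34.6 + 22,100,000×0.4 + 759,000×16.9 = 809,200,000 + 1,055,300,000 + 8,840,000 + 12,827,100 = 1,886,167,100
volume = 34,000,000 + 30,500,000 + 22,100,000 + 759,000 = 87,359,000 m³
S = 1,886,167,100 / 87,359,000 = 21.591 PSU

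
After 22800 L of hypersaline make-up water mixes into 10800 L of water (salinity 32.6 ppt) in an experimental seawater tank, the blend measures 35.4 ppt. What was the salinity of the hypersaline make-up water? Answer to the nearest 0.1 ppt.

36.7 ppt

Salt balance: 10,800×32.6 + 22,800×S = 33,600×35.4
352,080 + 22,800·S = 1,189,440
S = (1,189,440 − 352,080) / 22,800 = 36.7263 ppt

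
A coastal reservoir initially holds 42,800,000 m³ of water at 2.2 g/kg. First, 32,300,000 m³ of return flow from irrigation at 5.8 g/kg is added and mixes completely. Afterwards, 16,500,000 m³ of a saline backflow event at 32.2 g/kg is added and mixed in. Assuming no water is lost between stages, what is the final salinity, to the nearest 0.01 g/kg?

8.87 g/kg

Total salt / total volume:
Initial salt = 42,800,000×2.2 = 94,160,000
After stage 1: salt = 94,160,000 + 32,300,000×5.8 = 281,500,000; volume = 75,100,000 m³; S = 3.748 g/kg
After stage 2: salt = 281,500,000 + 16,500,000×32.2 = 812,800,000; volume = 91,600,000 m³
S = 812,800,000 / 91,600,000 = 8.8734 g/kg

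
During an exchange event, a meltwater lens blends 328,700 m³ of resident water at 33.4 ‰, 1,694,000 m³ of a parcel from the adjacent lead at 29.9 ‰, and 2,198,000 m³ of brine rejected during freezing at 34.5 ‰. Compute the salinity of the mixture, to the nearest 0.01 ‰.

Salt balance:
salt = 328,700×33.4 + 1,694,000×29.9 + 2,198,000×34.5 = 10,978,580 + 50,650,600 + 75,831,000 = 137,460,180
volume = 328,700 + 1,694,000 + 2,198,000 = 4,220,700 m³
S = 137,460,180 / 4,220,700 = 32.5681 ‰

32.57 ‰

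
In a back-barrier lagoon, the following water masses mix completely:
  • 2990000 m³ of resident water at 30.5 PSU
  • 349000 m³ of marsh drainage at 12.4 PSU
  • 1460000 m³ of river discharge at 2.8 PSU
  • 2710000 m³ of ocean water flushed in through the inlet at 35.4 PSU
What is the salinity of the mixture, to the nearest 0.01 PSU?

26.04 PSU

Total salt / total volume:
salt = 2,990,000×30.5 + 349,000×12.4 + 1,460,000×2.8 + 2,710,000×35.4 = 91,195,000 + 4,327,600 + 4,088,000 + 95,934,000 = 195,544,600
volume = 2,990,000 + 349,000 + 1,460,000 + 2,710,000 = 7,509,000 m³
S = 195,544,600 / 7,509,000 = 26.0414 PSU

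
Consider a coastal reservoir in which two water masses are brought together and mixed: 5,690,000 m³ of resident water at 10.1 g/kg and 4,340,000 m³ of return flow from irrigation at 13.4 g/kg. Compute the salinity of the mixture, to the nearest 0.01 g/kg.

Total salt / total volume:
salt = 5,690,000×10.1 + 4,340,000×13.4 = 57,469,000 + 58,156,000 = 115,625,000
volume = 5,690,000 + 4,340,000 = 10,030,000 m³
S = 115,625,000 / 10,030,000 = 11.5279 g/kg

11.53 g/kg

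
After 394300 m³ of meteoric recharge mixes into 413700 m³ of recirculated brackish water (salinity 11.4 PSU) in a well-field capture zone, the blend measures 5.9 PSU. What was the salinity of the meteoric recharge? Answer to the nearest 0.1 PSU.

0.1 PSU

Salt balance: 413,700×11.4 + 394,300×S = 808,000×5.9
4,716,180 + 394,300·S = 4,767,200
S = (4,767,200 − 4,716,180) / 394,300 = 0.1294 PSU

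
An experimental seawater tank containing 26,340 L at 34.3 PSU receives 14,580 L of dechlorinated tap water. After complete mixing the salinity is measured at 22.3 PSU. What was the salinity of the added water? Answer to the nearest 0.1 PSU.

Salt balance: 26,340×34.3 + 14,580×S = 40,920×22.3
903,462 + 14,580·S = 912,516
S = (912,516 − 903,462) / 14,580 = 0.621 PSU

0.6 PSU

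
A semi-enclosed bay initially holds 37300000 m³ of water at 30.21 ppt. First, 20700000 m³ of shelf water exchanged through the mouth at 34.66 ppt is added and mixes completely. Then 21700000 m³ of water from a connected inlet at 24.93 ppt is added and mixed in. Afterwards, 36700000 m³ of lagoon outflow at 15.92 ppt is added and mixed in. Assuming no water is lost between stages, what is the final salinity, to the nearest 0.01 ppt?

Total salt / total volume:
Initial salt = 37,300,000×30.21 = 1,126,833,000
After stage 1: salt = 1,126,833,000 + 20,700,000×34.66 = 1,844,295,000; volume = 58,000,000 m³; S = 31.798 ppt
After stage 2: salt = 1,844,295,000 + 21,700,000×24.93 = 2,385,276,000; volume = 79,700,000 m³; S = 29.928 ppt
After stage 3: salt = 2,385,276,000 + 36,700,000×15.92 = 2,969,540,000; volume = 116,400,000 m³
S = 2,969,540,000 / 116,400,000 = 25.5115 ppt

25.51 ppt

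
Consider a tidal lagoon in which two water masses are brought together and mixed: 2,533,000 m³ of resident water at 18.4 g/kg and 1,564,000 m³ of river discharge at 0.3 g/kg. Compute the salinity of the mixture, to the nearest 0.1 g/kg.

By conservation of dissolved salt,
salt = 2,533,000×18.4 + 1,564,000×0.3 = 46,607,200 + 469,200 = 47,076,400
volume = 2,533,000 + 1,564,000 = 4,097,000 m³
S = 47,076,400 / 4,097,000 = 11.49 g/kg

11.5 g/kg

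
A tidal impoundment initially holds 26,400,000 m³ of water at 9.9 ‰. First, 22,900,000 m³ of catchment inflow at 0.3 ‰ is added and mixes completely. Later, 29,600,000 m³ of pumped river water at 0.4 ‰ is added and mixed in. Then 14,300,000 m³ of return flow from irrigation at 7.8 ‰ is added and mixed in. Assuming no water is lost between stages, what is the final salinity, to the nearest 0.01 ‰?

4.20 ‰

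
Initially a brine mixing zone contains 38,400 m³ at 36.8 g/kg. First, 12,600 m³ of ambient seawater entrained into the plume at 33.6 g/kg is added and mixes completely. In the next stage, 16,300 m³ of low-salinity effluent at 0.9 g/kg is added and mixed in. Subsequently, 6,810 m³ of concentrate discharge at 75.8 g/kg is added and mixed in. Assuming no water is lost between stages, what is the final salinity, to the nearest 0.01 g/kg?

Mass of salt is conserved:
Initial salt = 38,400×36.8 = 1,413,120
After stage 1: salt = 1,413,120 + 12,600×33.6 = 1,836,480; volume = 51,000 m³; S = 36.009 g/kg
After stage 2: salt = 1,836,480 + 16,300×0.9 = 1,851,150; volume = 67,300 m³; S = 27.506 g/kg
After stage 3: salt = 1,851,150 + 6,810×75.8 = 2,367,348; volume = 74,110 m³
S = 2,367,348 / 74,110 = 31.9437 g/kg

31.94 g/kg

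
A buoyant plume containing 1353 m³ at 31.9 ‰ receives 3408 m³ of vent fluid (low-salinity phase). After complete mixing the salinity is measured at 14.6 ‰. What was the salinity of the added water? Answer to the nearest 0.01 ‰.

Salt balance: 1,353×31.9 + 3,408×S = 4,761×14.6
43,160.7 + 3,408·S = 69,510.6
S = (69,510.6 − 43,160.7) / 3,408 = 7.7318 ‰

7.73 ‰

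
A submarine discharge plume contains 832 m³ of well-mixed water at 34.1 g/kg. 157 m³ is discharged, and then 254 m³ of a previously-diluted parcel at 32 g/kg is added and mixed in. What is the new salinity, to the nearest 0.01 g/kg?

33.53 g/kg

Remaining after removal: 675 m³ at 34.1 g/kg (salt = 23,017.5)
After addition: salt = 23,017.5 + 254×32 = 31,145.5; volume = 929 m³
S = 31,145.5 / 929 = 33.5258 g/kg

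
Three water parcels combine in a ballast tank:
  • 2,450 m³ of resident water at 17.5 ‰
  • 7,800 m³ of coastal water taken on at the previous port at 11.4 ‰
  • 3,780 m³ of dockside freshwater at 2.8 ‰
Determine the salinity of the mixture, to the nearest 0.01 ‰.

10.15 ‰

By conservation of dissolved salt,
salt = 2,450×17.5 + 7,800×11.4 + 3,780×2.8 = 42,875 + 88,920 + 10,584 = 142,379
volume = 2,450 + 7,800 + 3,780 = 14,030 m³
S = 142,379 / 14,030 = 10.1482 ‰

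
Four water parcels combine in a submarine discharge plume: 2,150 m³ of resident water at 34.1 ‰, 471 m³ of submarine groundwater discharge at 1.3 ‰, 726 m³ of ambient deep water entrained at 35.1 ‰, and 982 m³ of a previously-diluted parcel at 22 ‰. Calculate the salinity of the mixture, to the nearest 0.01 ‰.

27.95 ‰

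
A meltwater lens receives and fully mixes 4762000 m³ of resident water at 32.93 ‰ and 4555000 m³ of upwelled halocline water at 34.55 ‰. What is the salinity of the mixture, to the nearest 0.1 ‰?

33.7 ‰

Conserving salt mass:
salt = 4,762,000×32.93 + 4,555,000×34.55 = 156,812,660 + 157,375,250 = 314,187,910
volume = 4,762,000 + 4,555,000 = 9,317,000 m³
S = 314,187,910 / 9,317,000 = 33.722 ‰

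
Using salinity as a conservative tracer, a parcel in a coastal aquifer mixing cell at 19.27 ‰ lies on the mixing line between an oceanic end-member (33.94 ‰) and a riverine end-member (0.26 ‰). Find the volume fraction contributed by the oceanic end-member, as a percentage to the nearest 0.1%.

56.4%

Let g be the oceanic fraction. Salt balance per unit volume:
g×33.94 + (1−g)×0.26 = 19.27
g = (19.27 − 0.26) / (33.94 − 0.26) = 19.01/33.68 = 0.5644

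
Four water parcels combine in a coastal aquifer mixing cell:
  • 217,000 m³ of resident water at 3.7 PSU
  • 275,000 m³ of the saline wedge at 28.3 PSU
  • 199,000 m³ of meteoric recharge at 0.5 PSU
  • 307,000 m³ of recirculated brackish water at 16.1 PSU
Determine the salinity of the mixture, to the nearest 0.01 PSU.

By conservation of dissolved salt,
salt = 217,000×3.7 + 275,000×28.3 + 199,000×0.5 + 307,000×16.1 = 802,900 + 7,782,500 + 99,500 + 4,942,700 = 13,627,600
volume = 217,000 + 275,000 + 199,000 + 307,000 = 998,000 m³
S = 13,627,600 / 998,000 = 13.6549 PSU

13.65 PSU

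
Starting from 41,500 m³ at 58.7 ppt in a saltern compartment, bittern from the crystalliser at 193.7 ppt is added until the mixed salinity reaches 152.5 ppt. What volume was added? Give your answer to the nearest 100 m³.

94500 m³

Salt balance: 41,500×58.7 + V×193.7 = (41,500+V)×152.5
2,436,050 + 193.7V = 6,328,750 + 152.5V
3,892,700 = 41.2V
V = 94,483.01 m³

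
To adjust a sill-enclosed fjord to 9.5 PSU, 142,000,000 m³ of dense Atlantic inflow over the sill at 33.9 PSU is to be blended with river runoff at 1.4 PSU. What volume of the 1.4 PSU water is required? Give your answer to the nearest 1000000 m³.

428000000 m³

Salt balance: 142,000,000×33.9 + V×1.4 = (142,000,000+V)×9.5
4,813,800,000 + 1.4V = 1,349,000,000 + 9.5V
3,464,800,000 = 8.1V
V = 427,753,086.42 m³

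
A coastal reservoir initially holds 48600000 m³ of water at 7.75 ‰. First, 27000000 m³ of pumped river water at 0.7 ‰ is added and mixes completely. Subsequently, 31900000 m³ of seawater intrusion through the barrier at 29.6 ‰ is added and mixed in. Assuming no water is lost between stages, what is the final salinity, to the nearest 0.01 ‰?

Mass of salt is conserved:
Initial salt = 48,600,000×7.75 = 376,650,000
After stage 1: salt = 376,650,000 + 27,000,000×0.7 = 395,550,000; volume = 75,600,000 m³; S = 5.232 ‰
After stage 2: salt = 395,550,000 + 31,900,000×29.6 = 1,339,790,000; volume = 107,500,000 m³
S = 1,339,790,000 / 107,500,000 = 12.4632 ‰

12.46 ‰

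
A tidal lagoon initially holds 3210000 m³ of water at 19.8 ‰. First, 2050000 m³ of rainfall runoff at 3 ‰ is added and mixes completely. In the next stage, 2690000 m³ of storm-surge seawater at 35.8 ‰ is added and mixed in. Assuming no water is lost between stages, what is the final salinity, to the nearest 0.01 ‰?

20.88 ‰

By conservation of dissolved salt,
Initial salt = 3,210,000×19.8 = 63,558,000
After stage 1: salt = 63,558,000 + 2,050,000×3 = 69,708,000; volume = 5,260,000 m³; S = 13.252 ‰
After stage 2: salt = 69,708,000 + 2,690,000×35.8 = 166,010,000; volume = 7,950,000 m³
S = 166,010,000 / 7,950,000 = 20.8818 ‰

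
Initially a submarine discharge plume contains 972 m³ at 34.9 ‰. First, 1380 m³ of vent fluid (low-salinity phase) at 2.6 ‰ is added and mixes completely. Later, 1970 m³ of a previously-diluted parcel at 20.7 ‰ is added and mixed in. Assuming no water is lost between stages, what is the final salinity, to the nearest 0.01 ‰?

Salt balance:
Initial salt = 972×34.9 = 33,922.8
After stage 1: salt = 33,922.8 + 1,380×2.6 = 37,510.8; volume = 2,352 m³; S = 15.948 ‰
After stage 2: salt = 37,510.8 + 1,970×20.7 = 78,289.8; volume = 4,322 m³
S = 78,289.8 / 4,322 = 18.1143 ‰

18.11 ‰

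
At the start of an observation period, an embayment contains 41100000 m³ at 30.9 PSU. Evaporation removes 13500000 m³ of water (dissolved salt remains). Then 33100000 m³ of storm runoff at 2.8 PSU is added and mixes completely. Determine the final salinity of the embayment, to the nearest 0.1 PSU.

After evaporation: salt = 41,100,000×30.9 = 1,269,990,000; volume = 41,100,000 − 13,500,000 = 27,600,000 m³
After mixing: salt = 1,269,990,000 + 33,100,000×2.8 = 1,362,670,000; volume = 27,600,000 + 33,100,000 = 60,700,000 m³
S = 1,362,670,000 / 60,700,000 = 22.4493 PSU

22.4 PSU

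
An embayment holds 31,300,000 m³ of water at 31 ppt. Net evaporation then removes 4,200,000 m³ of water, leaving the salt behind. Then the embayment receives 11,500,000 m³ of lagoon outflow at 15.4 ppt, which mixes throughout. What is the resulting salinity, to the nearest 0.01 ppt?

After evaporation: salt = 31,300,000×31 = 970,300,000; volume = 31,300,000 − 4,200,000 = 27,100,000 m³
After mixing: salt = 970,300,000 + 11,500,000×15.4 = 1,147,400,000; volume = 27,100,000 + 11,500,000 = 38,600,000 m³
S = 1,147,400,000 / 38,600,000 = 29.7254 ppt

29.73 ppt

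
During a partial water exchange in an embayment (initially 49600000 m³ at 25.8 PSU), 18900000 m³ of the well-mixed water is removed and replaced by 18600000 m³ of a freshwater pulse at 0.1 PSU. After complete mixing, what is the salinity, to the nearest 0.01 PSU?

16.10 PSU

Remaining after removal: 30,700,000 m³ at 25.8 PSU (salt = 792,060,000)
After addition: salt = 792,060,000 + 18,600,000×0.1 = 793,920,000; volume = 49,300,000 m³
S = 793,920,000 / 49,300,000 = 16.1039 PSU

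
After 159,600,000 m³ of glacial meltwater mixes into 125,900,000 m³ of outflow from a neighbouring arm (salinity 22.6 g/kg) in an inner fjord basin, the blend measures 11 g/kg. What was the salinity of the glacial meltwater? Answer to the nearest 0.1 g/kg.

1.8 g/kg

Salt balance: 125,900,000×22.6 + 159,600,000×S = 285,500,000×11
2,845,340,000 + 159,600,000·S = 3,140,500,000
S = (3,140,500,000 − 2,845,340,000) / 159,600,000 = 1.8494 g/kg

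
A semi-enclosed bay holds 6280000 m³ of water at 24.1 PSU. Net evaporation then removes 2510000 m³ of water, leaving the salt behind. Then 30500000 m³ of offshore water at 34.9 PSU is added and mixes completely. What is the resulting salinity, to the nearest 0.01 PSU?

After evaporation: salt = 6,280,000×24.1 = 151,348,000; volume = 6,280,000 − 2,510,000 = 3,770,000 m³
After mixing: salt = 151,348,000 + 30,500,000×34.9 = 1,215,798,000; volume = 3,770,000 + 30,500,000 = 34,270,000 m³
S = 1,215,798,000 / 34,270,000 = 35.477 PSU

35.48 PSU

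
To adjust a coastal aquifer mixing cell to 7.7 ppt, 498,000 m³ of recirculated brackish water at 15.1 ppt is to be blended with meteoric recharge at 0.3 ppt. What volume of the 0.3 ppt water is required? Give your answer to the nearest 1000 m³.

498000 m³

Salt balance: 498,000×15.1 + V×0.3 = (498,000+V)×7.7
7,519,800 + 0.3V = 3,834,600 + 7.7V
3,685,200 = 7.4V
V = 498,000 m³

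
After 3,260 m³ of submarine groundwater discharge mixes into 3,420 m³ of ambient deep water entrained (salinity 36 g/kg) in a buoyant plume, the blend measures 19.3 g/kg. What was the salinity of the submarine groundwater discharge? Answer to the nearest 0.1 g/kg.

Salt balance: 3,420×36 + 3,260×S = 6,680×19.3
123,120 + 3,260·S = 128,924
S = (128,924 − 123,120) / 3,260 = 1.7804 g/kg

1.8 g/kg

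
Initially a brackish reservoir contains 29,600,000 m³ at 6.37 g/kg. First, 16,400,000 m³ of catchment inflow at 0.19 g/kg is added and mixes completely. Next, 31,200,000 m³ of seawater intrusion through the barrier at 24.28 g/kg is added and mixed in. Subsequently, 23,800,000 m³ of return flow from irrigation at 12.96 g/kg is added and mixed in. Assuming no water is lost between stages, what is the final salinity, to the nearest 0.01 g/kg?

12.45 g/kg

Weighted by volume,
Initial salt = 29,600,000×6.37 = 188,552,000
After stage 1: salt = 188,552,000 + 16,400,000×0.19 = 191,668,000; volume = 46,000,000 m³; S = 4.167 g/kg
After stage 2: salt = 191,668,000 + 31,200,000×24.28 = 949,204,000; volume = 77,200,000 m³; S = 12.295 g/kg
After stage 3: salt = 949,204,000 + 23,800,000×12.96 = 1,257,652,000; volume = 101,000,000 m³
S = 1,257,652,000 / 101,000,000 = 12.452 g/kg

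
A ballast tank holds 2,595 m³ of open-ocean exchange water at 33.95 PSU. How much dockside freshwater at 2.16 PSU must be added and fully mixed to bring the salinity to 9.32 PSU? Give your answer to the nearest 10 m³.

8930 m³

Salt balance: 2,595×33.95 + V×2.16 = (2,595+V)×9.32
88,100.25 + 2.16V = 24,185.4 + 9.32V
63,914.85 = 7.16V
V = 8,926.66 m³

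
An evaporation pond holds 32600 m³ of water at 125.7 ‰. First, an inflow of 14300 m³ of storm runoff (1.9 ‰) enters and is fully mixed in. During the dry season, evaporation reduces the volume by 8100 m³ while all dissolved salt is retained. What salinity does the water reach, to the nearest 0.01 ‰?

After mixing: salt = 32,600×125.7 + 14,300×1.9 = 4,124,990; volume = 46,900 m³
After evaporation: salt unchanged = 4,124,990; volume = 46,900 − 8,100 = 38,800 m³
S = 4,124,990 / 38,800 = 106.3142 ‰

106.31 ‰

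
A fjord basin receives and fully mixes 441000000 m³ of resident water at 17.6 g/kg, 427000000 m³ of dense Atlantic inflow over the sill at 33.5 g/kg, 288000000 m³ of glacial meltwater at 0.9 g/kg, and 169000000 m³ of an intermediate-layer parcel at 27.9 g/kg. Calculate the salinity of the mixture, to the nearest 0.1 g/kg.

20.4 g/kg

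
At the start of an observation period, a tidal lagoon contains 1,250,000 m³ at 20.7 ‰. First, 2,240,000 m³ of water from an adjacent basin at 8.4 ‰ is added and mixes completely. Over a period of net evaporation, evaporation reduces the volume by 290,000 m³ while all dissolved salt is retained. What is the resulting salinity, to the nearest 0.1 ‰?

After mixing: salt = 1,250,000×20.7 + 2,240,000×8.4 = 44,691,000; volume = 3,490,000 m³
After evaporation: salt unchanged = 44,691,000; volume = 3,490,000 − 290,000 = 3,200,000 m³
S = 44,691,000 / 3,200,000 = 13.9659 ‰

14.0 ‰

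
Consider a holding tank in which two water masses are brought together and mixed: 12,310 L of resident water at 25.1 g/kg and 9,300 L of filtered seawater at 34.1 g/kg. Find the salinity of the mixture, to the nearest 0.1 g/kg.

29.0 g/kg

By conservation of dissolved salt,
salt = 12,310×25.1 + 9,300×34.1 = 308,981 + 317,130 = 626,111
volume = 12,310 + 9,300 = 21,610 L
S = 626,111 / 21,610 = 28.973 g/kg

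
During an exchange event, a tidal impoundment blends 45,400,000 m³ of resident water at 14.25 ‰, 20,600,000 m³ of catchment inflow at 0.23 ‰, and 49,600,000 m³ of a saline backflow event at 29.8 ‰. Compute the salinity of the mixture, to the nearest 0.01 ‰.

Total salt / total volume:
salt = 45,400,000×14.25 + 20,600,000×0.23 + 49,600,000×29.8 = 646,950,000 + 4,738,000 + 1,478,080,000 = 2,129,768,000
volume = 45,400,000 + 20,600,000 + 49,600,000 = 115,600,000 m³
S = 2,129,768,000 / 115,600,000 = 18.4236 ‰

18.42 ‰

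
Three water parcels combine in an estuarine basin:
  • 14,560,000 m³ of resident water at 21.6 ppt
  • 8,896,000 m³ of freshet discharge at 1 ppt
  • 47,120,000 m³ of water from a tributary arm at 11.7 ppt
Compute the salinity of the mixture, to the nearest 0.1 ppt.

12.4 ppt

Mass of salt is conserved:
salt = 14,560,000×21.6 + 8,896,000×1 + 47,120,000×11.7 = 314,496,000 + 8,896,000 + 551,304,000 = 874,696,000
volume = 14,560,000 + 8,896,000 + 47,120,000 = 70,576,000 m³
S = 874,696,000 / 70,576,000 = 12.394 ppt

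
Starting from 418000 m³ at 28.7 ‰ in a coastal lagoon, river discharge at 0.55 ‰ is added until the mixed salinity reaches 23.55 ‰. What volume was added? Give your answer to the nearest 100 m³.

93600 m³

Salt balance: 418,000×28.7 + V×0.55 = (418,000+V)×23.55
11,996,600 + 0.55V = 9,843,900 + 23.55V
2,152,700 = 23V
V = 93,595.65 m³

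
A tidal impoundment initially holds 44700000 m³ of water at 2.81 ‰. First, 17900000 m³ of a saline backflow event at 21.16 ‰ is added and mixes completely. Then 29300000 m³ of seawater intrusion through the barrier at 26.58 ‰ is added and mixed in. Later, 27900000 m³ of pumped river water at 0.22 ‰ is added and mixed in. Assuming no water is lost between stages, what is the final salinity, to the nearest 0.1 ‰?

Salt balance:
Initial salt = 44,700,000×2.81 = 125,607,000
After stage 1: salt = 125,607,000 + 17,900,000×21.16 = 504,371,000; volume = 62,600,000 m³; S = 8.057 ‰
After stage 2: salt = 504,371,000 + 29,300,000×26.58 = 1,283,165,000; volume = 91,900,000 m³; S = 13.963 ‰
After stage 3: salt = 1,283,165,000 + 27,900,000×0.22 = 1,289,303,000; volume = 119,800,000 m³
S = 1,289,303,000 / 119,800,000 = 10.7621 ‰

10.8 ‰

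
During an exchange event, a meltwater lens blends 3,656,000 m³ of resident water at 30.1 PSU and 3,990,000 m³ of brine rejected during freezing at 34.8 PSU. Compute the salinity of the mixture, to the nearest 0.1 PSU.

32.6 PSU

Conserving salt mass:
salt = 3,656,000×30.1 + 3,990,000×34.8 = 110,045,600 + 138,852,000 = 248,897,600
volume = 3,656,000 + 3,990,000 = 7,646,000 m³
S = 248,897,600 / 7,646,000 = 32.553 PSU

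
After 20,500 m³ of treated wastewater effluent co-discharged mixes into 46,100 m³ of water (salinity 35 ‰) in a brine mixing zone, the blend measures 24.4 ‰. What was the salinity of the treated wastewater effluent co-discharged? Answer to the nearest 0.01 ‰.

Salt balance: 46,100×35 + 20,500×S = 66,600×24.4
1,613,500 + 20,500·S = 1,625,040
S = (1,625,040 − 1,613,500) / 20,500 = 0.5629 ‰

0.56 ‰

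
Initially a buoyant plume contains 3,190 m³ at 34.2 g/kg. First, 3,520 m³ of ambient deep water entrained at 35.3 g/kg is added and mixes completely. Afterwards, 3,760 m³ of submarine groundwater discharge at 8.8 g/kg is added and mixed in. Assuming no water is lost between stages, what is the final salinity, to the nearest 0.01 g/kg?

Mass of salt is conserved:
Initial salt = 3,190×34.2 = 109,098
After stage 1: salt = 109,098 + 3,520×35.3 = 233,354; volume = 6,710 m³; S = 34.777 g/kg
After stage 2: salt = 233,354 + 3,760×8.8 = 266,442; volume = 10,470 m³
S = 266,442 / 10,470 = 25.4481 g/kg

25.45 g/kg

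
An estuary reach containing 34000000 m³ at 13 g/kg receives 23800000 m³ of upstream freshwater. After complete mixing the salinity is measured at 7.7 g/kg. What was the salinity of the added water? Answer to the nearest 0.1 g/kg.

0.1 g/kg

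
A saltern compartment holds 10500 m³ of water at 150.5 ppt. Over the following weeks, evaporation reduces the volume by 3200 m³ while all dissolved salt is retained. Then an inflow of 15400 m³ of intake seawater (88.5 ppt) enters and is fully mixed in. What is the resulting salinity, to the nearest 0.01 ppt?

129.65 ppt

After evaporation: salt = 10,500×150.5 = 1,580,250; volume = 10,500 − 3,200 = 7,300 m³
After mixing: salt = 1,580,250 + 15,400×88.5 = 2,943,150; volume = 7,300 + 15,400 = 22,700 m³
S = 2,943,150 / 22,700 = 129.6542 ppt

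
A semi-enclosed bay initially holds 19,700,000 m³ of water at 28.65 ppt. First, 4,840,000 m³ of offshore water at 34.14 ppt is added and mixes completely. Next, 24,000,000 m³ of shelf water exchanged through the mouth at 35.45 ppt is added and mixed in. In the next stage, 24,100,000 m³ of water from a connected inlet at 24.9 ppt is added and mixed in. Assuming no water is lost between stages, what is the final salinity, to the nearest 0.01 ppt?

30.02 ppt

Conserving salt mass:
Initial salt = 19,700,000×28.65 = 564,405,000
After stage 1: salt = 564,405,000 + 4,840,000×34.14 = 729,642,600; volume = 24,540,000 m³; S = 29.733 ppt
After stage 2: salt = 729,642,600 + 24,000,000×35.45 = 1,580,442,600; volume = 48,540,000 m³; S = 32.56 ppt
After stage 3: salt = 1,580,442,600 + 24,100,000×24.9 = 2,180,532,600; volume = 72,640,000 m³
S = 2,180,532,600 / 72,640,000 = 30.0183 ppt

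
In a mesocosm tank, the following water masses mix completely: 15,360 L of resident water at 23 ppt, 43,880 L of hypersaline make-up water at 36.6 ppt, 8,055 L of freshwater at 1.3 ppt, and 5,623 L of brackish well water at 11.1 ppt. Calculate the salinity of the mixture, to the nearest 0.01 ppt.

Mass of salt is conserved:
salt = 15,360×23 + 43,880×36.6 + 8,055×1.3 + 5,623×11.1 = 353,280 + 1,606,008 + 10,471.5 + 62,415.3 = 2,032,174.8
volume = 15,360 + 43,880 + 8,055 + 5,623 = 72,918 L
S = 2,032,174.8 / 72,918 = 27.8693 ppt

27.87 ppt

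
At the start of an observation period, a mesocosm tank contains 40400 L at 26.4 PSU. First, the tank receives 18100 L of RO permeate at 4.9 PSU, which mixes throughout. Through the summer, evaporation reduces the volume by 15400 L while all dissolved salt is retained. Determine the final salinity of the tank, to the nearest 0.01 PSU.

26.80 PSU

After mixing: salt = 40,400×26.4 + 18,100×4.9 = 1,155,250; volume = 58,500 L
After evaporation: salt unchanged = 1,155,250; volume = 58,500 − 15,400 = 43,100 L
S = 1,155,250 / 43,100 = 26.8039 PSU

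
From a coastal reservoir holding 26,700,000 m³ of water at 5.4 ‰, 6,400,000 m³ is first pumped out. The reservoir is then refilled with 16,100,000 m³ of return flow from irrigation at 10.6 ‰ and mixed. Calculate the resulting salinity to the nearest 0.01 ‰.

7.70 ‰

Remaining after removal: 20,300,000 m³ at 5.4 ‰ (salt = 109,620,000)
After addition: salt = 109,620,000 + 16,100,000×10.6 = 280,280,000; volume = 36,400,000 m³
S = 280,280,000 / 36,400,000 = 7.7 ‰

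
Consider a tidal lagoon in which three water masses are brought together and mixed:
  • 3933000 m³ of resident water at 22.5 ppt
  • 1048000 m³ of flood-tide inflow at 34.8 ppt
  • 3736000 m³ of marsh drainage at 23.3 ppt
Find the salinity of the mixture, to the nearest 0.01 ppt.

24.32 ppt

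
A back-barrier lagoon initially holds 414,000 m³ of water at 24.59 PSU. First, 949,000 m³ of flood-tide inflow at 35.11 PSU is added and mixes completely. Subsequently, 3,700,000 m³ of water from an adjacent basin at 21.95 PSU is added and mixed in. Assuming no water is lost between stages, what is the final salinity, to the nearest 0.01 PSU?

24.63 PSU

Salt balance:
Initial salt = 414,000×24.59 = 10,180,260
After stage 1: salt = 10,180,260 + 949,000×35.11 = 43,499,650; volume = 1,363,000 m³; S = 31.915 PSU
After stage 2: salt = 43,499,650 + 3,700,000×21.95 = 124,714,650; volume = 5,063,000 m³
S = 124,714,650 / 5,063,000 = 24.6326 PSU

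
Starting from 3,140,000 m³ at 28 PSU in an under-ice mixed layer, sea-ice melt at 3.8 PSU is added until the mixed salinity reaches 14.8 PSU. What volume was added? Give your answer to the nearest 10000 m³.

Salt balance: 3,140,000×28 + V×3.8 = (3,140,000+V)×14.8
87,920,000 + 3.8V = 46,472,000 + 14.8V
41,448,000 = 11V
V = 3,768,000 m³

3770000 m³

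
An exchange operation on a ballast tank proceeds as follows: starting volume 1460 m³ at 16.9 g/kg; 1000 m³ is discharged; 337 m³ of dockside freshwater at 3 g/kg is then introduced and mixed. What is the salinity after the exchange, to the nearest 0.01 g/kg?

11.02 g/kg

Remaining after removal: 460 m³ at 16.9 g/kg (salt = 7,774)
After addition: salt = 7,774 + 337×3 = 8,785; volume = 797 m³
S = 8,785 / 797 = 11.0226 g/kg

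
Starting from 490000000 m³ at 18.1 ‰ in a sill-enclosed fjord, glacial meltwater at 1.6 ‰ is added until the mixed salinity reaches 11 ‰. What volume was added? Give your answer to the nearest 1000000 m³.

Salt balance: 490,000,000×18.1 + V×1.6 = (490,000,000+V)×11
8,869,000,000 + 1.6V = 5,390,000,000 + 11V
3,479,000,000 = 9.4V
V = 370,106,382.98 m³

370000000 m³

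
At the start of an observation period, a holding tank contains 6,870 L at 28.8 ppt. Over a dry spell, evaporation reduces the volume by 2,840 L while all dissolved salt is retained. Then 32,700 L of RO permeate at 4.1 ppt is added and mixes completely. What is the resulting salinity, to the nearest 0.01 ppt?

9.04 ppt

After evaporation: salt = 6,870×28.8 = 197,856; volume = 6,870 − 2,840 = 4,030 L
After mixing: salt = 197,856 + 32,700×4.1 = 331,926; volume = 4,030 + 32,700 = 36,730 L
S = 331,926 / 36,730 = 9.0369 ppt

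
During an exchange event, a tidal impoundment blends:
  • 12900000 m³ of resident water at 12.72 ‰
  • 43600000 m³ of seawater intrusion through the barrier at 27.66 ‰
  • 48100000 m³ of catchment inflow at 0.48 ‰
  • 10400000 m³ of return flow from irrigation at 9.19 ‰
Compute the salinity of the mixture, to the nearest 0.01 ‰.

12.95 ‰

By conservation of dissolved salt,
salt = 12,900,000×12.72 + 43,600,000×27.66 + 48,100,000×0.48 + 10,400,000×9.19 = 164,088,000 + 1,205,976,000 + 23,088,000 + 95,576,000 = 1,488,728,000
volume = 12,900,000 + 43,600,000 + 48,100,000 + 10,400,000 = 115,000,000 m³
S = 1,488,728,000 / 115,000,000 = 12.9455 ‰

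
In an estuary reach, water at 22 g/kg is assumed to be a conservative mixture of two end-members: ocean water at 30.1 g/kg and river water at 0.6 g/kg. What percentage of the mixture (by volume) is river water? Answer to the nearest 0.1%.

27.5%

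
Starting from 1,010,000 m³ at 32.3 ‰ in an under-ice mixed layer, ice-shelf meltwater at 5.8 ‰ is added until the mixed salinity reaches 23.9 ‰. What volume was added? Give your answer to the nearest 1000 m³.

469000 m³

Salt balance: 1,010,000×32.3 + V×5.8 = (1,010,000+V)×23.9
32,623,000 + 5.8V = 24,139,000 + 23.9V
8,484,000 = 18.1V
V = 468,729.28 m³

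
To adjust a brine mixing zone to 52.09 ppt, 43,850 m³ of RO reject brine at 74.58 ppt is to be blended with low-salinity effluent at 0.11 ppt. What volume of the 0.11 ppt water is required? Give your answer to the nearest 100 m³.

19000 m³

Salt balance: 43,850×74.58 + V×0.11 = (43,850+V)×52.09
3,270,333 + 0.11V = 2,284,146.5 + 52.09V
986,186.5 = 51.98V
V = 18,972.42 m³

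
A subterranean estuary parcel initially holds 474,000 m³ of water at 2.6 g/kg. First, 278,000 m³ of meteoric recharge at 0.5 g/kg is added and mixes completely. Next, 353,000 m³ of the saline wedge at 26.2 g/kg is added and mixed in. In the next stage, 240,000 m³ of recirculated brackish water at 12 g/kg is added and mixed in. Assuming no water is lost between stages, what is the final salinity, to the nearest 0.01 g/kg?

By conservation of dissolved salt,
Initial salt = 474,000×2.6 = 1,232,400
After stage 1: salt = 1,232,400 + 278,000×0.5 = 1,371,400; volume = 752,000 m³; S = 1.824 g/kg
After stage 2: salt = 1,371,400 + 353,000×26.2 = 10,620,000; volume = 1,105,000 m³; S = 9.611 g/kg
After stage 3: salt = 10,620,000 + 240,000×12 = 13,500,000; volume = 1,345,000 m³
S = 13,500,000 / 1,345,000 = 10.0372 g/kg

10.04 g/kg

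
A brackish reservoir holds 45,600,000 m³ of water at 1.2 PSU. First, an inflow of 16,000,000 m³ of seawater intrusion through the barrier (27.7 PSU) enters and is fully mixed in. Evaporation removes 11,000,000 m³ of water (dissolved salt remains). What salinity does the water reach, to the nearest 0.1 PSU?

9.8 PSU

After mixing: salt = 45,600,000×1.2 + 16,000,000×27.7 = 497,920,000; volume = 61,600,000 m³
After evaporation: salt unchanged = 497,920,000; volume = 61,600,000 − 11,000,000 = 50,600,000 m³
S = 497,920,000 / 50,600,000 = 9.8403 PSU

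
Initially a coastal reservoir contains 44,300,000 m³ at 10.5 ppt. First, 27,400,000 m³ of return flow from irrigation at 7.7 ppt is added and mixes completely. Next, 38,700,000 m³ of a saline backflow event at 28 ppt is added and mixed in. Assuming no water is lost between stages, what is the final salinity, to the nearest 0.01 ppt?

Salt balance:
Initial salt = 44,300,000×10.5 = 465,150,000
After stage 1: salt = 465,150,000 + 27,400,000×7.7 = 676,130,000; volume = 71,700,000 m³; S = 9.43 ppt
After stage 2: salt = 676,130,000 + 38,700,000×28 = 1,759,730,000; volume = 110,400,000 m³
S = 1,759,730,000 / 110,400,000 = 15.9396 ppt

15.94 ppt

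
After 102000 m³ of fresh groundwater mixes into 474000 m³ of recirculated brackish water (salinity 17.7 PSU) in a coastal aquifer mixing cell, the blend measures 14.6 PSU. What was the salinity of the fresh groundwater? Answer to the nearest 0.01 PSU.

0.19 PSU

Salt balance: 474,000×17.7 + 102,000×S = 576,000×14.6
8,389,800 + 102,000·S = 8,409,600
S = (8,409,600 − 8,389,800) / 102,000 = 0.1941 PSU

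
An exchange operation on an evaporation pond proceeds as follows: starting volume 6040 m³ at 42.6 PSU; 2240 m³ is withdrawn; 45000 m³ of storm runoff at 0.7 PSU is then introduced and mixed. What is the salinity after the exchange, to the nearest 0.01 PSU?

3.96 PSU

Remaining after removal: 3,800 m³ at 42.6 PSU (salt = 161,880)
After addition: salt = 161,880 + 45,000×0.7 = 193,380; volume = 48,800 m³
S = 193,380 / 48,800 = 3.9627 PSU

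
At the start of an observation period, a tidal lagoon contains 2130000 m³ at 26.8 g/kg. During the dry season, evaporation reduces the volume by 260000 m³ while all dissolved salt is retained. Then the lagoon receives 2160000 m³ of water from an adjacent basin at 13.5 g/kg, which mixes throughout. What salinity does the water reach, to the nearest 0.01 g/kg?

After evaporation: salt = 2,130,000×26.8 = 57,084,000; volume = 2,130,000 − 260,000 = 1,870,000 m³
After mixing: salt = 57,084,000 + 2,160,000×13.5 = 86,244,000; volume = 1,870,000 + 2,160,000 = 4,030,000 m³
S = 86,244,000 / 4,030,000 = 21.4005 g/kg

21.40 g/kg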